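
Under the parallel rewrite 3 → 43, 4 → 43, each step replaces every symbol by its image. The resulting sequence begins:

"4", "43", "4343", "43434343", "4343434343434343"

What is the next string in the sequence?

Rewriting the 16 symbols of 4343434343434343 one by one yields 43 43 43 43 43 43 43 43 43 43 43 43 43 43 43 43; concatenated:

43434343434343434343434343434343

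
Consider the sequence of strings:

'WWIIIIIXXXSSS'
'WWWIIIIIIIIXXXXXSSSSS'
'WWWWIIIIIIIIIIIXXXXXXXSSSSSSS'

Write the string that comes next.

WWWWWIIIIIIIIIIIIIIXXXXXXXXXSSSSSSSSS

Reading off run lengths: W runs 2, 3, 4; I runs 5, 8, 11; X runs 3, 5, 7; S runs 3, 5, 7 — each is linear in n (n = 1, 2, …).
At n = 4 the blocks have lengths 5, 14, 9, 9.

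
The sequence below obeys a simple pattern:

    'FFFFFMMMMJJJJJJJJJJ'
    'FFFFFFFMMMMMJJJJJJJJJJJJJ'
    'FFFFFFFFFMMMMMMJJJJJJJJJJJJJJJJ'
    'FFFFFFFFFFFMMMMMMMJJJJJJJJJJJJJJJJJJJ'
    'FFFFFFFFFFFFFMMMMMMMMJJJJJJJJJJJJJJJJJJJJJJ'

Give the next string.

Reading off run lengths: F runs 5, 7, 9, 11, 13; M runs 4, 5, 6, 7, 8; J runs 10, 13, 16, 19, 22 — each is linear in n, where the shown terms are n = 3, 4, 5, 6, 7.
At n = 8 the blocks have lengths 15, 9, 25.

FFFFFFFFFFFFFFFMMMMMMMMMJJJJJJJJJJJJJJJJJJJJJJJJJ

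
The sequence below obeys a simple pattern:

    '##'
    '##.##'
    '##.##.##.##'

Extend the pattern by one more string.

Every step duplicates the string with '.' between the halves.
Doubling ##.##.##.## with '.' between the halves:

##.##.##.##.##.##.##.##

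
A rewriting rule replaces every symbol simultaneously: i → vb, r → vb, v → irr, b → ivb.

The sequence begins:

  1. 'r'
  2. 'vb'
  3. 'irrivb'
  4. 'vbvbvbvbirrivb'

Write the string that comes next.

Replace each of the 14 characters of vbvbvbvbirrivb in place — irr ivb irr ivb irr ivb irr ivb vb vb vb vb irr ivb — and concatenate.

irrivbirrivbirrivbirrivbvbvbvbvbirrivb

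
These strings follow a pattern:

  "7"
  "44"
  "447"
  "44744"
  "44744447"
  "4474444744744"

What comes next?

447444474474444744447

Each term (from the third on) is the previous term followed by the one before it: term 3 = 44·7 = 447.
The next term joins 4474444744744 and 44744447.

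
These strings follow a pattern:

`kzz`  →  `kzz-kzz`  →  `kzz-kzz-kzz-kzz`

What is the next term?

kzz-kzz-kzz-kzz-kzz-kzz-kzz-kzz

Every step duplicates the string with '-' between the halves.
One more doubling of kzz-kzz-kzz-kzz gives the answer.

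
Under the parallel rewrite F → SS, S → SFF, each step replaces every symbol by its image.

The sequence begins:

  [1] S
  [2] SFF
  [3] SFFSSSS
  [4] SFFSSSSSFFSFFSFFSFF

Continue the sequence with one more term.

Replace each of the 19 characters of SFFSSSSSFFSFFSFFSFF in place — SFF SS SS SFF SFF SFF SFF SFF SS SS SFF SS SS SFF SS SS SFF SS SS — and concatenate.

SFFSSSSSFFSFFSFFSFFSFFSSSSSFFSSSSSFFSSSSSFFSSSS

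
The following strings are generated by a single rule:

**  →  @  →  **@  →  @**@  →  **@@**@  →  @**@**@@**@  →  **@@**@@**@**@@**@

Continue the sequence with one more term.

Each term (from the third on) is the two preceding terms concatenated in order: term 3 = **·@ = **@.
So term 8 is @**@**@@**@·**@@**@@**@**@@**@.

@**@**@@**@**@@**@@**@**@@**@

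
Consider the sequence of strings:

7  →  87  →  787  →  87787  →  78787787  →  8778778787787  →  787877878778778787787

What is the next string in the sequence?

8778778787787787877878778778787787

Each term (from the third on) is the two preceding terms concatenated in order: term 3 = 7·87 = 787.
Continuing: 8778778787787 · 787877878778778787787 gives term 8.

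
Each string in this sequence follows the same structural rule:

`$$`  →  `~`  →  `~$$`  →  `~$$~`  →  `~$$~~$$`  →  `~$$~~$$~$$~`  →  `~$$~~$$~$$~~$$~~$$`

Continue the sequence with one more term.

~$$~~$$~$$~~$$~~$$~$$~~$$~$$~

From term 3 onward, concatenate the last term with the second-to-last: ~·$$ = ~$$, ~$$·~ = ~$$~, …
The next term joins ~$$~~$$~$$~~$$~~$$ and ~$$~~$$~$$~.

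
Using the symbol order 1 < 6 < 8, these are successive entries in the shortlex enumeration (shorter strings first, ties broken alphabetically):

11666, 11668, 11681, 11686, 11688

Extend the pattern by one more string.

Find the rightmost character of 11688 below 8, bump it to the next letter, and reset everything to its right to 1.

11811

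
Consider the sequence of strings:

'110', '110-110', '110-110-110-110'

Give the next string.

Every step duplicates the string with '-' between the halves.
Doubling 110-110-110-110 with '-' between the halves:

110-110-110-110-110-110-110-110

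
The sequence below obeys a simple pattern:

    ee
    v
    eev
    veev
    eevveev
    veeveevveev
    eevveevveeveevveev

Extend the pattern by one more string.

From term 3 onward, concatenate the second-to-last term with the last: ee·v = eev, v·eev = veev, …
The next term joins veeveevveev and eevveevveeveevveev.

veeveevveeveevveevveeveevveev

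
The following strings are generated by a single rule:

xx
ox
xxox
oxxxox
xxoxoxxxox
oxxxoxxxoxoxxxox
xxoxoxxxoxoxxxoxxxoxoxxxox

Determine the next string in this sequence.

oxxxoxxxoxoxxxoxxxoxoxxxoxoxxxoxxxoxoxxxox

This is a Fibonacci-style word recurrence s(k) = s(k−2)·s(k−1): e.g. xx·ox = xxox.
Continuing: oxxxoxxxoxoxxxox · xxoxoxxxoxoxxxoxxxoxoxxxox gives term 8.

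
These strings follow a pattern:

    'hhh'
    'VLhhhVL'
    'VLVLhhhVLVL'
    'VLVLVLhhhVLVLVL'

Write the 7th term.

VLVLVLVLVLVLhhhVLVLVLVLVLVL

s(k+1) = VL·s(k)·VL, so each term gains VL as a prefix and VL as a suffix.
From VLVLVLhhhVLVLVL, 3 further steps: VLVLVLhhhVLVLVL → VLVLVLVLhhhVLVLVLVL → VLVLVLVLVLhhhVLVLVLVLVL → (answer).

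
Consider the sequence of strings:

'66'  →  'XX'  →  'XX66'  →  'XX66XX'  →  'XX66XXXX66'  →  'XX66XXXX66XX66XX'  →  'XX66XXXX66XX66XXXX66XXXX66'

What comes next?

Each term (from the third on) is the previous term followed by the one before it: term 3 = XX·66 = XX66.
So term 8 is XX66XXXX66XX66XXXX66XXXX66·XX66XXXX66XX66XX.

XX66XXXX66XX66XXXX66XXXX66XX66XXXX66XX66XX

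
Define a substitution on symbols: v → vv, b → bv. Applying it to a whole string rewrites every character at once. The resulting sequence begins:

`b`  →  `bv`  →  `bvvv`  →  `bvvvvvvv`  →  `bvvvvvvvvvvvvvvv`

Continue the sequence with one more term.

Rewriting the 16 symbols of bvvvvvvvvvvvvvvv one by one yields bv vv vv vv vv vv vv vv vv vv vv vv vv vv vv vv; concatenated:

bvvvvvvvvvvvvvvvvvvvvvvvvvvvvvvv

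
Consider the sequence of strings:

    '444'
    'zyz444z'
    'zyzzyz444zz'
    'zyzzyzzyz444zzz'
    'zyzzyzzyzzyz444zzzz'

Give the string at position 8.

zyzzyzzyzzyzzyzzyzzyz444zzzzzzz

Every step adds zyz to the front and z to the end of the previous string.
From zyzzyzzyzzyz444zzzz, 3 further steps: zyzzyzzyzzyz444zzzz → zyzzyzzyzzyzzyz444zzzzz → zyzzyzzyzzyzzyzzyz444zzzzzz → (answer).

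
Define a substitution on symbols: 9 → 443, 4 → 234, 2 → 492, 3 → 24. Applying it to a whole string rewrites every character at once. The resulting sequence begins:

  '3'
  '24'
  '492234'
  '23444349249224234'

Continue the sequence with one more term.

492242342342342423444349223444349249223449224234

Applying the rule to each of the 17 symbols of 23444349249224234 gives the pieces 492 24 234 234 234 24 234 443 492 234 443 492 492 234 492 24 234, which concatenate to the answer.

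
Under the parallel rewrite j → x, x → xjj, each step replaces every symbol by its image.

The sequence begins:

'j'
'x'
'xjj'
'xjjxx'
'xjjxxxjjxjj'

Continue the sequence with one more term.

Rewriting each symbol of xjjxxxjjxjj: x→xjj, j→x, j→x, x→xjj, x→xjj, x→xjj, j→x, j→x, x→xjj, j→x, j→x, which concatenates to xjj x x xjj xjj xjj x x xjj x x.

xjjxxxjjxjjxjjxxxjjxx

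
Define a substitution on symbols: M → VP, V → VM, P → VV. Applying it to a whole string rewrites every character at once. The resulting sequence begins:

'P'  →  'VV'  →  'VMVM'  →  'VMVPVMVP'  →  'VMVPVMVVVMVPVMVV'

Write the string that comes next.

Rewriting the 16 symbols of VMVPVMVVVMVPVMVV one by one yields VM VP VM VV VM VP VM VM VM VP VM VV VM VP VM VM; concatenated:

VMVPVMVVVMVPVMVMVMVPVMVVVMVPVMVM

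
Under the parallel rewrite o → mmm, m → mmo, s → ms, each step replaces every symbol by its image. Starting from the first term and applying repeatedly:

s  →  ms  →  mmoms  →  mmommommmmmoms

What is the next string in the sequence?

mmommommmmmommommmmmommommommommommmmmoms

Applying the rule to each of the 14 symbols of mmommommmmmoms gives the pieces mmo mmo mmm mmo mmo mmm mmo mmo mmo mmo mmo mmm mmo ms, which concatenate to the answer.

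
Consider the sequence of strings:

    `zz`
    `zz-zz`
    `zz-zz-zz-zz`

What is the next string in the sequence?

s(k+1) = s(k)·-·s(k) — each term doubles the last with '-' between the halves.
Doubling zz-zz-zz-zz with '-' between the halves:

zz-zz-zz-zz-zz-zz-zz-zz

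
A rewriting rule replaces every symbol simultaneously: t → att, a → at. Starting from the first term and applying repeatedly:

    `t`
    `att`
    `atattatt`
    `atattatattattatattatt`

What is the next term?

atattatattattatattatattattatattattatattatattattatattatt

Applying the rule to each of the 21 symbols of atattatattattatattatt gives the pieces at att at att att at att at att att at att att at att at att att at att att, which concatenate to the answer.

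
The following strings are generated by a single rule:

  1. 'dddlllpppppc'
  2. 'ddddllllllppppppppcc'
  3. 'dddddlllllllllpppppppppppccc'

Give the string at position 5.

dddddddlllllllllllllllpppppppppppppppppccccc

Reading off run lengths: d runs 3, 4, 5; l runs 3, 6, 9; p runs 5, 8, 11; c runs 1, 2, 3 — each is linear in n (n = 1, 2, …).
At n = 5 the blocks have lengths 7, 15, 17, 5.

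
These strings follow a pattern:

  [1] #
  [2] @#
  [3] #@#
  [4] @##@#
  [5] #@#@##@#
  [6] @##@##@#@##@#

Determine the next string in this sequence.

#@#@##@#@##@##@#@##@#

This is a Fibonacci-style word recurrence s(k) = s(k−2)·s(k−1): e.g. #·@# = #@#.
So term 7 is #@#@##@#·@##@##@#@##@#.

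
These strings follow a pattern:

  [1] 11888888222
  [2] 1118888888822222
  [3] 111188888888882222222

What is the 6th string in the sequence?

111111188888888888888882222222222222

Term n consists of n 1's, followed by 2n+2 8's, followed by 2n-1 2's, where the shown terms are n = 2, 3, 4.
Setting n = 7 gives 7, 16, 13 characters in each block.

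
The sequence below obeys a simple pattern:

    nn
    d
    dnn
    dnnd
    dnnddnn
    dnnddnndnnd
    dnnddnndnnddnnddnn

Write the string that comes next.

This is a Fibonacci-style word recurrence s(k) = s(k−1)·s(k−2): e.g. d·nn = dnn.
So term 8 is dnnddnndnnddnnddnn·dnnddnndnnd.

dnnddnndnnddnnddnndnnddnndnnd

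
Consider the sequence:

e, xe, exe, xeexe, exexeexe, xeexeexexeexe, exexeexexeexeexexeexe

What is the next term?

xeexeexexeexeexexeexexeexeexexeexe

From term 3 onward, concatenate the second-to-last term with the last: e·xe = exe, xe·exe = xeexe, …
So term 8 is xeexeexexeexe·exexeexexeexeexexeexe.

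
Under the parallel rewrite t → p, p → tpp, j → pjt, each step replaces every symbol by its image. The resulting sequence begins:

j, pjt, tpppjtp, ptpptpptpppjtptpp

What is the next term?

Applying the rule to each of the 17 symbols of ptpptpptpppjtptpp gives the pieces tpp p tpp tpp p tpp tpp p tpp tpp tpp pjt p tpp p tpp tpp, which concatenate to the answer.

tppptpptppptpptppptpptpptpppjtptppptpptpp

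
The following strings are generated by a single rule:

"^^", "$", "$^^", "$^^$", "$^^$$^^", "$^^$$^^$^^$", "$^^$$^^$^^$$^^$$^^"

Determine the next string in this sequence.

From term 3 onward, concatenate the last term with the second-to-last: $·^^ = $^^, $^^·$ = $^^$, …
Continuing: $^^$$^^$^^$$^^$$^^ · $^^$$^^$^^$ gives term 8.

$^^$$^^$^^$$^^$$^^$^^$$^^$^^$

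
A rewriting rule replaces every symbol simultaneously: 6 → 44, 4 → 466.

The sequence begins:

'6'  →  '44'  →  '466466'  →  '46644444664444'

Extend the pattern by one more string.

46644444664664664664664444466466466466

φ(46644444664444) expands symbol-by-symbol to 466 44 44 466 466 466 466 466 44 44 466 466 466 466; joining the 14 pieces gives the next term.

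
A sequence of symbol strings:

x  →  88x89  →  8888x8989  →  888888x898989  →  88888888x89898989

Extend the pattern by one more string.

8888888888x8989898989

s(k+1) = 88·s(k)·89, so each term gains 88 as a prefix and 89 as a suffix.
One more step from 88888888x89898989 gives the answer.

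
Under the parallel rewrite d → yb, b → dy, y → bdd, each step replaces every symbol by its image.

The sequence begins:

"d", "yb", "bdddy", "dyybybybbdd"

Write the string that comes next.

ybbddbdddybdddybdddydyybyb

Expanding dyybybybbdd: d→yb, y→bdd, y→bdd, b→dy, y→bdd, b→dy, y→bdd, b→dy, b→dy, d→yb, d→yb. Concatenated: yb bdd bdd dy bdd dy bdd dy dy yb yb.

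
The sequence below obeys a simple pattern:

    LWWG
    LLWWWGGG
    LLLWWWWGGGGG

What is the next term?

Reading off run lengths: L runs 1, 2, 3; W runs 2, 3, 4; G runs 1, 3, 5 — each is linear in n (n = 1, 2, …).
For the next term, n = 4, so the run lengths are 4, 5, 7.

LLLLWWWWWGGGGGGG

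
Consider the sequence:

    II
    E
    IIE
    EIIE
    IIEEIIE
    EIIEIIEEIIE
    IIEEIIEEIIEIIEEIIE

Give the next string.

EIIEIIEEIIEIIEEIIEEIIEIIEEIIE

From term 3 onward, concatenate the second-to-last term with the last: II·E = IIE, E·IIE = EIIE, …
Continuing: EIIEIIEEIIE · IIEEIIEEIIEIIEEIIE gives term 8.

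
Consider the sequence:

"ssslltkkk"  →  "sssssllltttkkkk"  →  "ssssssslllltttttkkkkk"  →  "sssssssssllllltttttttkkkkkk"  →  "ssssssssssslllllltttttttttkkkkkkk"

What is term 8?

The n-th term is 2n+1 s's then n+1 l's then 2n-1 t's then n+2 k's (n = 1, 2, …).
For term 8, n = 8, so the run lengths are 17, 9, 15, 10.

sssssssssssssssssllllllllltttttttttttttttkkkkkkkkkk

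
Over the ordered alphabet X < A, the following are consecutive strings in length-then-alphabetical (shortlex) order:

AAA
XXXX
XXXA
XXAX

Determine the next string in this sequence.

XXAA

Find the rightmost character of XXAX below A, bump it to the next letter, and reset everything to its right to X.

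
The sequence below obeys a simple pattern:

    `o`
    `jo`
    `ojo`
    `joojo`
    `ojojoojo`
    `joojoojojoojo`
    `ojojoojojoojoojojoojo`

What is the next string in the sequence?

joojoojojoojoojojoojojoojoojojoojo

Each term (from the third on) is the two preceding terms concatenated in order: term 3 = o·jo = ojo.
So term 8 is joojoojojoojo·ojojoojojoojoojojoojo.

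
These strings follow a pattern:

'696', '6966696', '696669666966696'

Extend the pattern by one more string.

s(k+1) = s(k)·6·s(k) — each term doubles the last with '6' between the halves.
One more doubling of 696669666966696 gives the answer.

6966696669666966696669666966696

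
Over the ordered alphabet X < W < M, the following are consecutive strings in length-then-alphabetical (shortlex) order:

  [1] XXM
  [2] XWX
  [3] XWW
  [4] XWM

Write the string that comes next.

Treat XWM as a base-3 numeral over the given alphabet and add one, carrying through any trailing M's.

XMX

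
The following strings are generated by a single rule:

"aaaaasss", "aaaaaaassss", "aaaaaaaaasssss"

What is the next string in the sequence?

Reading off run lengths: a runs 5, 7, 9; s runs 3, 4, 5 — each is linear in n, where the shown terms are n = 3, 4, 5.
At n = 6 the blocks have lengths 11, 6.

aaaaaaaaaaassssss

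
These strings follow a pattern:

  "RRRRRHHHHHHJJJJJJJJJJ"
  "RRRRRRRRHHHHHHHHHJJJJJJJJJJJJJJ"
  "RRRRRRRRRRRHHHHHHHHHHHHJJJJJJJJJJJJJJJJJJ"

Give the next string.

Term n consists of 3n-1 R's, followed by 3n H's, followed by 4n+2 J's, where the shown terms are n = 2, 3, 4.
Setting n = 5 gives 14, 15, 22 characters in each block.

RRRRRRRRRRRRRRHHHHHHHHHHHHHHHJJJJJJJJJJJJJJJJJJJJJJ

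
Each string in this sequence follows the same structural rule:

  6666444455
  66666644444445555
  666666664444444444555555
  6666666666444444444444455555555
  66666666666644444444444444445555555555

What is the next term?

666666666666664444444444444444444555555555555

Term n consists of 2n+2 6's, followed by 3n+1 4's, followed by 2n 5's (n = 1, 2, …).
At n = 6 the blocks have lengths 14, 19, 12.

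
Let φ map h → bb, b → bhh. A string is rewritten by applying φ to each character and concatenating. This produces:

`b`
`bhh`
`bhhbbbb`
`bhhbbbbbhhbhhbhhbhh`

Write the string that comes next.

bhhbbbbbhhbhhbhhbhhbhhbbbbbhhbbbbbhhbbbbbhhbbbb

Replace each of the 19 characters of bhhbbbbbhhbhhbhhbhh in place — bhh bb bb bhh bhh bhh bhh bhh bb bb bhh bb bb bhh bb bb bhh bb bb — and concatenate.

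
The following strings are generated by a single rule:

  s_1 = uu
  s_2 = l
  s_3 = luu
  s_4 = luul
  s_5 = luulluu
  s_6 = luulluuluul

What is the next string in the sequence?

This is a Fibonacci-style word recurrence s(k) = s(k−1)·s(k−2): e.g. l·uu = luu.
So term 7 is luulluuluul·luulluu.

luulluuluulluulluu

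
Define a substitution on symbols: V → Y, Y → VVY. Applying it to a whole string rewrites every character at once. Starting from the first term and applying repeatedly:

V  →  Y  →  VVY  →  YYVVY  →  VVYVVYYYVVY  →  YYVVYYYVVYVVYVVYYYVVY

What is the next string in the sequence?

Rewriting the 21 symbols of YYVVYYYVVYVVYVVYYYVVY one by one yields VVY VVY Y Y VVY VVY VVY Y Y VVY Y Y VVY Y Y VVY VVY VVY Y Y VVY; concatenated:

VVYVVYYYVVYVVYVVYYYVVYYYVVYYYVVYVVYVVYYYVVY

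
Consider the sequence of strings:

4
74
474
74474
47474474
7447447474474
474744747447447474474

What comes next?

From term 3 onward, concatenate the second-to-last term with the last: 4·74 = 474, 74·474 = 74474, …
Continuing: 7447447474474 · 474744747447447474474 gives term 8.

7447447474474474744747447447474474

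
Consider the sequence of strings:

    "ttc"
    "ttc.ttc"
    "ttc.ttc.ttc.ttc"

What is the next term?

ttc.ttc.ttc.ttc.ttc.ttc.ttc.ttc

Each string is two copies of the previous one joined by '.'.
One more doubling of ttc.ttc.ttc.ttc gives the answer.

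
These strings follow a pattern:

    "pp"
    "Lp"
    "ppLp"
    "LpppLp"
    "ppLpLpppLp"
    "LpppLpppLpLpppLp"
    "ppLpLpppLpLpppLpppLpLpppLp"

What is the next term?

This is a Fibonacci-style word recurrence s(k) = s(k−2)·s(k−1): e.g. pp·Lp = ppLp.
So term 8 is LpppLpppLpLpppLp·ppLpLpppLpLpppLpppLpLpppLp.

LpppLpppLpLpppLpppLpLpppLpLpppLpppLpLpppLp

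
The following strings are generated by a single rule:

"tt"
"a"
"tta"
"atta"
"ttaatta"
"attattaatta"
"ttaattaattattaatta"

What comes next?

attattaattattaattaattattaatta

Each term (from the third on) is the two preceding terms concatenated in order: term 3 = tt·a = tta.
The next term joins attattaatta and ttaattaattattaatta.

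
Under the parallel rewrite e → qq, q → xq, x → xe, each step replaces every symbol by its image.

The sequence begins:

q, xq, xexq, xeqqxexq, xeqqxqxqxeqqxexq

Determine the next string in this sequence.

Replace each of the 16 characters of xeqqxqxqxeqqxexq in place — xe qq xq xq xe xq xe xq xe qq xq xq xe qq xe xq — and concatenate.

xeqqxqxqxexqxexqxeqqxqxqxeqqxexq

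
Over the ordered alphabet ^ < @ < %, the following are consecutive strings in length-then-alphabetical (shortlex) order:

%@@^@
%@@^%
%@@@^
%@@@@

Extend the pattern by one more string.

%@@@%

Treat %@@@@ as a base-3 numeral over the given alphabet and add one, carrying through any trailing %'s.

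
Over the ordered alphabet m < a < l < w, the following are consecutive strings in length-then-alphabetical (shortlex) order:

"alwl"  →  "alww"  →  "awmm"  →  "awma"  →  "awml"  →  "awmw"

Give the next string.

The successor of awmw increments the rightmost position that isn't already w and resets every position after it to m.

awam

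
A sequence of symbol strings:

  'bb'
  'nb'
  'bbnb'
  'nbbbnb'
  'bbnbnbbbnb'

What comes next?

nbbbnbbbnbnbbbnb

This is a Fibonacci-style word recurrence s(k) = s(k−2)·s(k−1): e.g. bb·nb = bbnb.
Continuing: nbbbnb · bbnbnbbbnb gives term 6.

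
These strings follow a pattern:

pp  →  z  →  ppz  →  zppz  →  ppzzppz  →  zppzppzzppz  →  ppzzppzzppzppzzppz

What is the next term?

Each term (from the third on) is the two preceding terms concatenated in order: term 3 = pp·z = ppz.
So term 8 is zppzppzzppz·ppzzppzzppzppzzppz.

zppzppzzppzppzzppzzppzppzzppz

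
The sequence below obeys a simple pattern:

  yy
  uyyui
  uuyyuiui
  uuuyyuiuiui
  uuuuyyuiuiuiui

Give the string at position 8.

uuuuuuuyyuiuiuiuiuiuiui

Every step adds u to the front and ui to the end of the previous string.
From uuuuyyuiuiuiui, 3 further steps: uuuuyyuiuiuiui → uuuuuyyuiuiuiuiui → uuuuuuyyuiuiuiuiuiui → (answer).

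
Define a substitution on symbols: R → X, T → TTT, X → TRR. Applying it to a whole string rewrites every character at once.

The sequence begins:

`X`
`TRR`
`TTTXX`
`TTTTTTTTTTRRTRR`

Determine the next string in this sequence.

φ(TTTTTTTTTTRRTRR) expands symbol-by-symbol to TTT TTT TTT TTT TTT TTT TTT TTT TTT TTT X X TTT X X; joining the 15 pieces gives the next term.

TTTTTTTTTTTTTTTTTTTTTTTTTTTTTTXXTTTXX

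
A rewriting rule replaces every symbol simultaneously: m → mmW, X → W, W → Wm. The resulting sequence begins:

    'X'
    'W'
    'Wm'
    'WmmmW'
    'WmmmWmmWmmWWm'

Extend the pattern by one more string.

Replace each of the 13 characters of WmmmWmmWmmWWm in place — Wm mmW mmW mmW Wm mmW mmW Wm mmW mmW Wm Wm mmW — and concatenate.

WmmmWmmWmmWWmmmWmmWWmmmWmmWWmWmmmW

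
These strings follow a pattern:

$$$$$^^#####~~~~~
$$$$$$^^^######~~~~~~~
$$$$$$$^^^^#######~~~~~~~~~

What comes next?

The n-th term is n+2 $'s then n-1 ^'s then n+2 #'s then 2n-1 ~'s, where the shown terms are n = 3, 4, 5.
For the next term, n = 6, so the run lengths are 8, 5, 8, 11.

$$$$$$$$^^^^^########~~~~~~~~~~~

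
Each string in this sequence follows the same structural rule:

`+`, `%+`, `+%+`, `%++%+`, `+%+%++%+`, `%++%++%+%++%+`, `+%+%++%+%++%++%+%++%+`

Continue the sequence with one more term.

Each term (from the third on) is the two preceding terms concatenated in order: term 3 = +·%+ = +%+.
The next term joins %++%++%+%++%+ and +%+%++%+%++%++%+%++%+.

%++%++%+%++%++%+%++%+%++%++%+%++%+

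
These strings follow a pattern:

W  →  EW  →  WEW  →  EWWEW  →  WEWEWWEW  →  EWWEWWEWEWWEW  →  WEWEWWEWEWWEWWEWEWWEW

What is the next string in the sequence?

EWWEWWEWEWWEWWEWEWWEWEWWEWWEWEWWEW

From term 3 onward, concatenate the second-to-last term with the last: W·EW = WEW, EW·WEW = EWWEW, …
So term 8 is EWWEWWEWEWWEW·WEWEWWEWEWWEWWEWEWWEW.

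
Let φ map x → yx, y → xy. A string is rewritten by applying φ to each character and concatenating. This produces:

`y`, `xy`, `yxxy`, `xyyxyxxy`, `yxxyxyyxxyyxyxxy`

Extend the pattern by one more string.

xyyxyxxyyxxyxyyxyxxyxyyxxyyxyxxy

Applying the rule to each of the 16 symbols of yxxyxyyxxyyxyxxy gives the pieces xy yx yx xy yx xy xy yx yx xy xy yx xy yx yx xy, which concatenate to the answer.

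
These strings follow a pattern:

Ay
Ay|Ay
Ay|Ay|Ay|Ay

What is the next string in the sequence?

Ay|Ay|Ay|Ay|Ay|Ay|Ay|Ay

Each string is two copies of the previous one joined by '|'.
So the next term is two copies of Ay|Ay|Ay|Ay with '|' between the halves.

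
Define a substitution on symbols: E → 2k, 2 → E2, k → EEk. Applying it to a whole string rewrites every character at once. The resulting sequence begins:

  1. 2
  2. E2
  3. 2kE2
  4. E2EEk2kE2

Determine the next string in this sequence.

Apply φ to E2EEk2kE2 symbol by symbol: E→2k, 2→E2, E→2k, E→2k, k→EEk, 2→E2, k→EEk, E→2k, 2→E2; joined: 2k E2 2k 2k EEk E2 EEk 2k E2.

2kE22k2kEEkE2EEk2kE2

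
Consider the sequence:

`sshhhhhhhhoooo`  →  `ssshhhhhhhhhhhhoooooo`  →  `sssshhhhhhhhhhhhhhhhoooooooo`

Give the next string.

ssssshhhhhhhhhhhhhhhhhhhhoooooooooo

Each string has the form s^{n} h^{4n} o^{2n}, where the shown terms are n = 2, 3, 4.
At n = 5 the blocks have lengths 5, 20, 10.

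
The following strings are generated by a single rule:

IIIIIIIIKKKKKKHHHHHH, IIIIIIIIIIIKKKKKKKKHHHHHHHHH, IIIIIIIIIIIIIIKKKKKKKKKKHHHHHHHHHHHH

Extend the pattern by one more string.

IIIIIIIIIIIIIIIIIKKKKKKKKKKKKHHHHHHHHHHHHHHH

Term n consists of 3n+2 I's, followed by 2n+2 K's, followed by 3n H's, where the shown terms are n = 2, 3, 4.
At n = 5 the blocks have lengths 17, 12, 15.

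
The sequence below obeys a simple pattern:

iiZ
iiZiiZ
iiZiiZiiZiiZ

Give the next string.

iiZiiZiiZiiZiiZiiZiiZiiZ

s(k+1) = s(k)·s(k) — each term doubles the last.
One more doubling of iiZiiZiiZiiZ gives the answer.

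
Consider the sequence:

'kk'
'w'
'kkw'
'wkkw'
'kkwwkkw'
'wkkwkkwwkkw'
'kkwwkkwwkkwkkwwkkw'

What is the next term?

From term 3 onward, concatenate the second-to-last term with the last: kk·w = kkw, w·kkw = wkkw, …
The next term joins wkkwkkwwkkw and kkwwkkwwkkwkkwwkkw.

wkkwkkwwkkwkkwwkkwwkkwkkwwkkw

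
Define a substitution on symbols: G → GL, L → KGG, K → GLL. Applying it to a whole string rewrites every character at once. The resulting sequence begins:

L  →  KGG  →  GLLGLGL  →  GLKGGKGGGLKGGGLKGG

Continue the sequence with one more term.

Replace each of the 18 characters of GLKGGKGGGLKGGGLKGG in place — GL KGG GLL GL GL GLL GL GL GL KGG GLL GL GL GL KGG GLL GL GL — and concatenate.

GLKGGGLLGLGLGLLGLGLGLKGGGLLGLGLGLKGGGLLGLGL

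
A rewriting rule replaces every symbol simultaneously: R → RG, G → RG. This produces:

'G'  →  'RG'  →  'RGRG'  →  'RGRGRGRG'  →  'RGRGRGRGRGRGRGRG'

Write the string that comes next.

Applying the rule to each of the 16 symbols of RGRGRGRGRGRGRGRG gives the pieces RG RG RG RG RG RG RG RG RG RG RG RG RG RG RG RG, which concatenate to the answer.

RGRGRGRGRGRGRGRGRGRGRGRGRGRGRGRG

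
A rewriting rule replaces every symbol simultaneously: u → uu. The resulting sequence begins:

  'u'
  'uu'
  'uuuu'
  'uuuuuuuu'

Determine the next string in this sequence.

Rewriting each symbol of uuuuuuuu: u→uu, u→uu, u→uu, u→uu, u→uu, u→uu, u→uu, u→uu, which concatenates to uu uu uu uu uu uu uu uu.

uuuuuuuuuuuuuuuu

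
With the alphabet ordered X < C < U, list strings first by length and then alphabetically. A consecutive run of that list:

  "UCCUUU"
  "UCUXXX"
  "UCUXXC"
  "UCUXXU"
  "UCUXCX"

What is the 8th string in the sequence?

Stepping forward 3 times from UCUXCX: UCUXCX → UCUXCC → UCUXCU, then the target.

UCUXUX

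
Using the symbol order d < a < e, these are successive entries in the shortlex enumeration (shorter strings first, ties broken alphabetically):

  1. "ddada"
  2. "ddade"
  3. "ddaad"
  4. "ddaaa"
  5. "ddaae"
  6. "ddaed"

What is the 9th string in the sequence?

Advancing 3 positions from ddaed through ddaed → ddaea → ddaee reaches term 9.

ddedd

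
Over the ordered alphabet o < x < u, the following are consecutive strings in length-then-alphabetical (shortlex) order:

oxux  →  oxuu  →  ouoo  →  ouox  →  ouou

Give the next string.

ouxo

Treat ouou as a base-3 numeral over the given alphabet and add one, carrying through any trailing u's.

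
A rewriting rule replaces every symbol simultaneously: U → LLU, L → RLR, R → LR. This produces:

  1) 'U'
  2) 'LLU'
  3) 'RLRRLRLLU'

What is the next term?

LRRLRLRLRRLRLRRLRRLRLLU

Expanding RLRRLRLLU: R→LR, L→RLR, R→LR, R→LR, L→RLR, R→LR, L→RLR, L→RLR, U→LLU. Concatenated: LR RLR LR LR RLR LR RLR RLR LLU.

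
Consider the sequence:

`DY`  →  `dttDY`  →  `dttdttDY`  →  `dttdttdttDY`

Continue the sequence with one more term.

Each term is the previous one with dtt prepended.
Applying this once more to dttdttdttDY:

dttdttdttdttDY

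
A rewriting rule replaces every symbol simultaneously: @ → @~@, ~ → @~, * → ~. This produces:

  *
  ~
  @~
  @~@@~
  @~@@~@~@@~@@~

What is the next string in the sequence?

Replace each of the 13 characters of @~@@~@~@@~@@~ in place — @~@ @~ @~@ @~@ @~ @~@ @~ @~@ @~@ @~ @~@ @~@ @~ — and concatenate.

@~@@~@~@@~@@~@~@@~@~@@~@@~@~@@~@@~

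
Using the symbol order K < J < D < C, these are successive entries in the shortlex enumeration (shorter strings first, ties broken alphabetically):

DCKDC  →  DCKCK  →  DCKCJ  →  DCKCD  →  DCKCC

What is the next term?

DCJKK

Find the rightmost character of DCKCC below C, bump it to the next letter, and reset everything to its right to K.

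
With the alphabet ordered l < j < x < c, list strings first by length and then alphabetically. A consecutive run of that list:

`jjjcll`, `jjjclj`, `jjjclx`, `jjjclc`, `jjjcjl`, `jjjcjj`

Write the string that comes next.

jjjcjx

Treat jjjcjj as a base-4 numeral over the given alphabet and add one, carrying through any trailing c's.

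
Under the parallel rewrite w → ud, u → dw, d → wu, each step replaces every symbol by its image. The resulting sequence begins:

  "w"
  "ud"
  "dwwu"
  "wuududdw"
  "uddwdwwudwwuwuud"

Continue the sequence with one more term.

dwwuwuudwuududdwwuududdwuddwdwwu

Applying the rule to each of the 16 symbols of uddwdwwudwwuwuud gives the pieces dw wu wu ud wu ud ud dw wu ud ud dw ud dw dw wu, which concatenate to the answer.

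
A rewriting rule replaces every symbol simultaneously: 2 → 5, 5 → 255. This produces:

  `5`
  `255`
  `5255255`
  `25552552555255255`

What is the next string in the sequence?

52552552555255255525525525552552555255255

Applying the rule to each of the 17 symbols of 25552552555255255 gives the pieces 5 255 255 255 5 255 255 5 255 255 255 5 255 255 5 255 255, which concatenate to the answer.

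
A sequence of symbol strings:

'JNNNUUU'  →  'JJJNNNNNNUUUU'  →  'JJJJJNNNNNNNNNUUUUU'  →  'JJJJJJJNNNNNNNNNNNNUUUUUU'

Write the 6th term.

The n-th term is 2n-1 J's then 3n N's then n+2 U's (n = 1, 2, …).
For term 6, n = 6, so the run lengths are 11, 18, 8.

JJJJJJJJJJJNNNNNNNNNNNNNNNNNNUUUUUUUU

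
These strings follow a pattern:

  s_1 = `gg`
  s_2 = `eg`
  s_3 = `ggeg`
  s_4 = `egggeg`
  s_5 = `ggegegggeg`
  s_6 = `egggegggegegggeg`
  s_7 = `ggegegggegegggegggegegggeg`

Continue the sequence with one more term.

egggegggegegggegggegegggegegggegggegegggeg

Each term (from the third on) is the two preceding terms concatenated in order: term 3 = gg·eg = ggeg.
Continuing: egggegggegegggeg · ggegegggegegggegggegegggeg gives term 8.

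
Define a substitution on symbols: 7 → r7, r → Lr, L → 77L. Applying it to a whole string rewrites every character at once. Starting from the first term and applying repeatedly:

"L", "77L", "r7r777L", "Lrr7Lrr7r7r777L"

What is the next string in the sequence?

Replace each of the 15 characters of Lrr7Lrr7r7r777L in place — 77L Lr Lr r7 77L Lr Lr r7 Lr r7 Lr r7 r7 r7 77L — and concatenate.

77LLrLrr777LLrLrr7Lrr7Lrr7r7r777L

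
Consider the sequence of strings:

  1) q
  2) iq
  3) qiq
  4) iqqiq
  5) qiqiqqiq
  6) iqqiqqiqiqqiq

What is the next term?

qiqiqqiqiqqiqqiqiqqiq

Each term (from the third on) is the two preceding terms concatenated in order: term 3 = q·iq = qiq.
The next term joins qiqiqqiq and iqqiqqiqiqqiq.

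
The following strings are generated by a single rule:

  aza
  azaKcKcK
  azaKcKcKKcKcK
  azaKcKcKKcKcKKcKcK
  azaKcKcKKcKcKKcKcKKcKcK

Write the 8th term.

azaKcKcKKcKcKKcKcKKcKcKKcKcKKcKcKKcKcK

Every step adds KcKcK to the end: s(k+1) = s(k)·KcKcK.
From azaKcKcKKcKcKKcKcKKcKcK, 3 further steps: azaKcKcKKcKcKKcKcKKcKcK → azaKcKcKKcKcKKcKcKKcKcKKcKcK → azaKcKcKKcKcKKcKcKKcKcKKcKcKKcKcK → (answer).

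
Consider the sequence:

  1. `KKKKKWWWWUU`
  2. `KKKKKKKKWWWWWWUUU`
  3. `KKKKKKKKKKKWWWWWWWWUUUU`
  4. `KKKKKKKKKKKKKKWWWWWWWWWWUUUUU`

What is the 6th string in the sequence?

Term n consists of 3n+2 K's, followed by 2n+2 W's, followed by n+1 U's (n = 1, 2, …).
For term 6, n = 6, so the run lengths are 20, 14, 7.

KKKKKKKKKKKKKKKKKKKKWWWWWWWWWWWWWWUUUUUUU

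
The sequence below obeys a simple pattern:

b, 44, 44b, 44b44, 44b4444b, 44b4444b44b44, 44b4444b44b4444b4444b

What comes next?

44b4444b44b4444b4444b44b4444b44b44

From term 3 onward, concatenate the last term with the second-to-last: 44·b = 44b, 44b·44 = 44b44, …
Continuing: 44b4444b44b4444b4444b · 44b4444b44b44 gives term 8.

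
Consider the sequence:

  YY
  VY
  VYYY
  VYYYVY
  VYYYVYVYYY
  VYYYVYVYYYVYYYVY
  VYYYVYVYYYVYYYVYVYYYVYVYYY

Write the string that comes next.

Each term (from the third on) is the previous term followed by the one before it: term 3 = VY·YY = VYYY.
So term 8 is VYYYVYVYYYVYYYVYVYYYVYVYYY·VYYYVYVYYYVYYYVY.

VYYYVYVYYYVYYYVYVYYYVYVYYYVYYYVYVYYYVYYYVY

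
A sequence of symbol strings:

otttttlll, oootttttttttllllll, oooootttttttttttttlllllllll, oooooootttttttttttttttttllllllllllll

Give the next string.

oooooooootttttttttttttttttttttlllllllllllllll

Each string has the form o^{2n-1} t^{4n+1} l^{3n} (n = 1, 2, …).
Setting n = 5 gives 9, 21, 15 characters in each block.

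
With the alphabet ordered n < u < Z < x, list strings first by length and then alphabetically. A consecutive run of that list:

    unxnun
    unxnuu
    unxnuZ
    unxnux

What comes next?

Treat unxnux as a base-4 numeral over the given alphabet and add one, carrying through any trailing x's.

unxnZn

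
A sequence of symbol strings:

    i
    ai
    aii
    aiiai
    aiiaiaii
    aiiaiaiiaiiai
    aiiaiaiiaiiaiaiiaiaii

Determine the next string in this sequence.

aiiaiaiiaiiaiaiiaiaiiaiiaiaiiaiiai

This is a Fibonacci-style word recurrence s(k) = s(k−1)·s(k−2): e.g. ai·i = aii.
Continuing: aiiaiaiiaiiaiaiiaiaii · aiiaiaiiaiiai gives term 8.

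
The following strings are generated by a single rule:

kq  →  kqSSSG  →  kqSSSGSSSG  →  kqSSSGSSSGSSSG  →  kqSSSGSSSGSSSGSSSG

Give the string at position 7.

The strings grow by a fixed suffix SSSG each time.
From kqSSSGSSSGSSSGSSSG, 2 further steps: kqSSSGSSSGSSSGSSSG → kqSSSGSSSGSSSGSSSGSSSG → (answer).

kqSSSGSSSGSSSGSSSGSSSGSSSG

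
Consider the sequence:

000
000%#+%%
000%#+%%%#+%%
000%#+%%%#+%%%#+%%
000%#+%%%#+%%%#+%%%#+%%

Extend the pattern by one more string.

Each term is the previous one with %#+%% appended.
One more step from 000%#+%%%#+%%%#+%%%#+%% gives the answer.

000%#+%%%#+%%%#+%%%#+%%%#+%%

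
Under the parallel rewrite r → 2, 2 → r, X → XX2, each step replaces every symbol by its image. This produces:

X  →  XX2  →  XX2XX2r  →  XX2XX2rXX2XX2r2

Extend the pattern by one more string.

Rewriting the 15 symbols of XX2XX2rXX2XX2r2 one by one yields XX2 XX2 r XX2 XX2 r 2 XX2 XX2 r XX2 XX2 r 2 r; concatenated:

XX2XX2rXX2XX2r2XX2XX2rXX2XX2r2r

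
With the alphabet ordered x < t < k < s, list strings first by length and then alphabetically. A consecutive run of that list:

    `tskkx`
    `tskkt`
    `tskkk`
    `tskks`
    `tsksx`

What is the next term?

tskst

Find the rightmost character of tsksx below s, bump it to the next letter, and reset everything to its right to x.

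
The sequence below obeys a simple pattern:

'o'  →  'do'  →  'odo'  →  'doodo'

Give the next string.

ododoodo

From term 3 onward, concatenate the second-to-last term with the last: o·do = odo, do·odo = doodo, …
The next term joins odo and doodo.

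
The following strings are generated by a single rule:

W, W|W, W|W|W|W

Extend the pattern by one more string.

Every step duplicates the string with '|' between the halves.
Doubling W|W|W|W with '|' between the halves:

W|W|W|W|W|W|W|W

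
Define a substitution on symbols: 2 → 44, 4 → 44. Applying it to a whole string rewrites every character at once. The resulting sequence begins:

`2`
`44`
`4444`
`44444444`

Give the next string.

Rewriting each symbol of 44444444: 4→44, 4→44, 4→44, 4→44, 4→44, 4→44, 4→44, 4→44, which concatenates to 44 44 44 44 44 44 44 44.

4444444444444444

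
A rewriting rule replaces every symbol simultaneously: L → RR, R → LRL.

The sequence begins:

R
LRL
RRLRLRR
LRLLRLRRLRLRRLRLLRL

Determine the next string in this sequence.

φ(LRLLRLRRLRLRRLRLLRL) expands symbol-by-symbol to RR LRL RR RR LRL RR LRL LRL RR LRL RR LRL LRL RR LRL RR RR LRL RR; joining the 19 pieces gives the next term.

RRLRLRRRRLRLRRLRLLRLRRLRLRRLRLLRLRRLRLRRRRLRLRR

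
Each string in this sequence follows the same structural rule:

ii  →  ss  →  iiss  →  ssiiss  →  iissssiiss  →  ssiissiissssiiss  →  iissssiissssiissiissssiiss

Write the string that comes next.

ssiissiissssiissiissssiissssiissiissssiiss

From term 3 onward, concatenate the second-to-last term with the last: ii·ss = iiss, ss·iiss = ssiiss, …
So term 8 is ssiissiissssiiss·iissssiissssiissiissssiiss.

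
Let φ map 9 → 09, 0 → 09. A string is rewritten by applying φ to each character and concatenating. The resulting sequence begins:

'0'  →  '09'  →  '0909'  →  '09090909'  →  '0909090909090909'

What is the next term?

φ(0909090909090909) expands symbol-by-symbol to 09 09 09 09 09 09 09 09 09 09 09 09 09 09 09 09; joining the 16 pieces gives the next term.

09090909090909090909090909090909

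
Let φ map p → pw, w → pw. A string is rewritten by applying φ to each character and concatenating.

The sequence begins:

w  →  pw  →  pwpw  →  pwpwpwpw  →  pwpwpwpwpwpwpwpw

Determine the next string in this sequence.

Rewriting the 16 symbols of pwpwpwpwpwpwpwpw one by one yields pw pw pw pw pw pw pw pw pw pw pw pw pw pw pw pw; concatenated:

pwpwpwpwpwpwpwpwpwpwpwpwpwpwpwpw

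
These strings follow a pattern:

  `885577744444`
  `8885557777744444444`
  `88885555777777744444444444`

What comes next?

Each string has the form 8^{n+1} 5^{n+1} 7^{2n+1} 4^{3n+2} (n = 1, 2, …).
Setting n = 4 gives 5, 5, 9, 14 characters in each block.

888885555577777777744444444444444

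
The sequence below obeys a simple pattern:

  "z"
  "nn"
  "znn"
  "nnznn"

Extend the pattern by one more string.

znnnnznn

From term 3 onward, concatenate the second-to-last term with the last: z·nn = znn, nn·znn = nnznn, …
The next term joins znn and nnznn.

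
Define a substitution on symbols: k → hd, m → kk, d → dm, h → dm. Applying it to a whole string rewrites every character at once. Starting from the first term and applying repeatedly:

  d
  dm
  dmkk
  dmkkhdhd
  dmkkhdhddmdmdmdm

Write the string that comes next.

φ(dmkkhdhddmdmdmdm) expands symbol-by-symbol to dm kk hd hd dm dm dm dm dm kk dm kk dm kk dm kk; joining the 16 pieces gives the next term.

dmkkhdhddmdmdmdmdmkkdmkkdmkkdmkk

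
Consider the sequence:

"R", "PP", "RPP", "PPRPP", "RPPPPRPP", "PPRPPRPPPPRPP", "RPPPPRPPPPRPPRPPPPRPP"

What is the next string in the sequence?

From term 3 onward, concatenate the second-to-last term with the last: R·PP = RPP, PP·RPP = PPRPP, …
So term 8 is PPRPPRPPPPRPP·RPPPPRPPPPRPPRPPPPRPP.

PPRPPRPPPPRPPRPPPPRPPPPRPPRPPPPRPP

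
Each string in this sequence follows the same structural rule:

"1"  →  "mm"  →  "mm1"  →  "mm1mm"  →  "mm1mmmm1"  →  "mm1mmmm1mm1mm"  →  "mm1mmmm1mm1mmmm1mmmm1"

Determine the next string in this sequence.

This is a Fibonacci-style word recurrence s(k) = s(k−1)·s(k−2): e.g. mm·1 = mm1.
Continuing: mm1mmmm1mm1mmmm1mmmm1 · mm1mmmm1mm1mm gives term 8.

mm1mmmm1mm1mmmm1mmmm1mm1mmmm1mm1mm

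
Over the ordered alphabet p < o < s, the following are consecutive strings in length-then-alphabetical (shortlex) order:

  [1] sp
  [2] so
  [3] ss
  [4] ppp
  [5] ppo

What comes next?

pps

Find the rightmost character of ppo below s, bump it to the next letter, and reset everything to its right to p.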